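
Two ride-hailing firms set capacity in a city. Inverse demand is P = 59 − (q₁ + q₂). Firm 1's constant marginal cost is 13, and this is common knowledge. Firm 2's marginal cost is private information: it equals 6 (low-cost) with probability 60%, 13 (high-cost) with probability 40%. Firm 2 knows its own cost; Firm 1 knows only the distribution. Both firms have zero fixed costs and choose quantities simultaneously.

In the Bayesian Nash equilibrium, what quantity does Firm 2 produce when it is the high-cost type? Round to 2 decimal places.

Type-c best response for Firm 2: q₂(c) = (59 − c)/2 − q₁/2.
Firm 1 maximizes expected profit; its first-order condition is 59 − 2q₁ − E[q₂] − 13 = 0.
Substituting E[q₂] and solving: E[c₂] = 8.8, so q₁ = (59 − 2·13 + 8.8)/3 = 13.9333.
q₂(high-cost) = (59 − 13 − 13.9333)/2 = 16.0333.

16.03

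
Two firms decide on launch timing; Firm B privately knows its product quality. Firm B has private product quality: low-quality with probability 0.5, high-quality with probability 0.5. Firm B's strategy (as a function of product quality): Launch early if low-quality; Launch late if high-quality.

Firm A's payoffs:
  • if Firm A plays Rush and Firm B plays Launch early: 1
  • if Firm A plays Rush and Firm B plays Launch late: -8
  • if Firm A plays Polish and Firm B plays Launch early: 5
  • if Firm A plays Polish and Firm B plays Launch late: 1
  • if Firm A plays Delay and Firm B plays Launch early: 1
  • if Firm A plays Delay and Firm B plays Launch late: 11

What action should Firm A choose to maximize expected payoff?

E[Rush] = 0.5·(1) + 0.5·(-8) = -3.5
E[Polish] = 0.5·(5) + 0.5·(1) = 3
E[Delay] = 0.5·(1) + 0.5·(11) = 6
Best response: Delay (6 is the largest).

Delay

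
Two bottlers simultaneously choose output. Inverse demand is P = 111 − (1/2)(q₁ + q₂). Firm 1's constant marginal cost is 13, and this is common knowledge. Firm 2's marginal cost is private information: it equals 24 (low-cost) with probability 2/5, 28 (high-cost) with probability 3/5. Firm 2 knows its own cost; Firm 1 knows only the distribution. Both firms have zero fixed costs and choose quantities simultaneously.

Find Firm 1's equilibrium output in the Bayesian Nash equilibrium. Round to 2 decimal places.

74.27

Firm 2 with cost c maximizes (111 − (1/2)(q₁+q₂) − c)·q₂, giving q₂(c) = (111 − c − (1/2)q₁).
E[c₂] = 2/5·24 + 3/5·28 = 26.4
Firm 1's FOC against E[q₂] yields q₁ = (111 − 2·13 + E[c₂])/(3/2) = (111 − 26 + 26.4)/(3/2) = 74.2667.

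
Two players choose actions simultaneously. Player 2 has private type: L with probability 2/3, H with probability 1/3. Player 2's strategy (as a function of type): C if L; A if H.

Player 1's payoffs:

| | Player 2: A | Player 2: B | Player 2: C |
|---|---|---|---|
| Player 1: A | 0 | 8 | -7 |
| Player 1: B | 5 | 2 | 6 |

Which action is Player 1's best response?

B

E[A] = 2/3·(-7) + 1/3·(0) = -14/3
E[B] = 2/3·(6) + 1/3·(5) = 17/3
Best response: B (17/3 is the largest).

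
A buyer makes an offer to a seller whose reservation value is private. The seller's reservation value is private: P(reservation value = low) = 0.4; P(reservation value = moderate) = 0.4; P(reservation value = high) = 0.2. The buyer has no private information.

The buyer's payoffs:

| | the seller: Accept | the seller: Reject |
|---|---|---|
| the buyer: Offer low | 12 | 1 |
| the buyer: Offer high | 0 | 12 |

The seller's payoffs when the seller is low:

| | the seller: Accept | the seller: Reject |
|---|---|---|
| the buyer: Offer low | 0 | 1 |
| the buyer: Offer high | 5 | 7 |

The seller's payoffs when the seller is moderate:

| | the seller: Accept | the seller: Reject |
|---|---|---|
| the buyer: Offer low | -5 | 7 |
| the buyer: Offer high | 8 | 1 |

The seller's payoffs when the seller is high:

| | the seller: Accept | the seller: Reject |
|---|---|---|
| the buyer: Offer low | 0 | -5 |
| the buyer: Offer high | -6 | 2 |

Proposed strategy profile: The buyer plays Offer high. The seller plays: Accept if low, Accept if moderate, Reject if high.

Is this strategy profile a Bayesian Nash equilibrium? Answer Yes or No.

No

The buyer plays Offer high: E[Offer high] = 0.4·(0) + 0.4·(0) + 0.2·(12) = 2.4; E[Offer low] = 9.8. Not best-responding. ✗
The seller (reservation value low), facing Offer high: Accept gives 5, Reject gives 7. Proposed Accept is not best — profitable deviation exists. ✗
The seller (reservation value moderate), facing Offer high: Accept gives 8, Reject gives 1. Proposed Accept is best. ✓
The seller (reservation value high), facing Offer high: Accept gives -6, Reject gives 2. Proposed Reject is best. ✓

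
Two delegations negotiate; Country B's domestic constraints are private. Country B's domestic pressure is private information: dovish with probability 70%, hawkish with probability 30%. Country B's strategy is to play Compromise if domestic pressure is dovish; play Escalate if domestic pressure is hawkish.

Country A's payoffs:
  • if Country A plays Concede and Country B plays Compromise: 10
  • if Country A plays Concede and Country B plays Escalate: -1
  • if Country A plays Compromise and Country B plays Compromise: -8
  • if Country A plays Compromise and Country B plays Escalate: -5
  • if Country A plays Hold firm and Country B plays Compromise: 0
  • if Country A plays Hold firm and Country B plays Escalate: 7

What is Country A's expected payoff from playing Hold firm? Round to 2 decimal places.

E[Hold firm] = 0.7·0 + 0.3·7 = 0 + 2.1 = 2.1

2.10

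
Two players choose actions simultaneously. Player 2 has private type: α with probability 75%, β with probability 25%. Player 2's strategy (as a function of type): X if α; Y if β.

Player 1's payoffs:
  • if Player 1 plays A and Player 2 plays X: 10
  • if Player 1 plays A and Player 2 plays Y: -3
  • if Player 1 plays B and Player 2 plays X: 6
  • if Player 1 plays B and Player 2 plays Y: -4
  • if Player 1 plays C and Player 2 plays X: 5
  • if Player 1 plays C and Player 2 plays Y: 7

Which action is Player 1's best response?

A

E[A] = 0.75·(10) + 0.25·(-3) = 6.75
E[B] = 0.75·(6) + 0.25·(-4) = 3.5
E[C] = 0.75·(5) + 0.25·(7) = 5.5
Best response: A (6.75 is the largest).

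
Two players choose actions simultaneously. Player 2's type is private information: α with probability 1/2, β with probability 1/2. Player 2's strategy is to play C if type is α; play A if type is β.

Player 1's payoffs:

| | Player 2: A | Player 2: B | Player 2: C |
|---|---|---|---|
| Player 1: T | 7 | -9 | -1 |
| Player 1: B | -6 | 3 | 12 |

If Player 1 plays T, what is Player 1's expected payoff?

3

Take the expectation over Player 2's type, weighting each type's action by its prior probability.
E[T] = 1/2·(-1) + 1/2·7 = (-1/2) + 7/2 = 3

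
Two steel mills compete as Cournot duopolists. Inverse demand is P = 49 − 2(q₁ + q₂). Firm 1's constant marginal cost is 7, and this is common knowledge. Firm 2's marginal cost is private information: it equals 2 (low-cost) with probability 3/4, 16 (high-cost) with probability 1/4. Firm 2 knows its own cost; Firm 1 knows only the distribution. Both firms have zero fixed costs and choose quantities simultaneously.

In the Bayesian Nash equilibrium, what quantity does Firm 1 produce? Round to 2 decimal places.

6.75

Type-c best response for Firm 2: q₂(c) = (49 − c)/4 − q₁/2.
Firm 1 maximizes expected profit; its first-order condition is 49 − 4q₁ − 2E[q₂] − 7 = 0.
Substituting E[q₂] and solving: E[c₂] = 5.5, so q₁ = (49 − 2·7 + 5.5)/6 = 6.75.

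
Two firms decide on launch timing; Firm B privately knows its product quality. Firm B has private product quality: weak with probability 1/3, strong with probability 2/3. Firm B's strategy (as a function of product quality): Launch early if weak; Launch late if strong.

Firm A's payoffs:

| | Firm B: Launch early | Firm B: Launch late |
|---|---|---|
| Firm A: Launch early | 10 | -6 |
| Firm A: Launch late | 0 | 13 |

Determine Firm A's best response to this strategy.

Launch late

Compute Firm A's expected payoff for each action, taking the expectation over Firm B's type.
E[Launch early] = 1/3·(10) + 2/3·(-6) = -2/3
E[Launch late] = 1/3·(0) + 2/3·(13) = 26/3
Best response: Launch late (26/3 is the largest).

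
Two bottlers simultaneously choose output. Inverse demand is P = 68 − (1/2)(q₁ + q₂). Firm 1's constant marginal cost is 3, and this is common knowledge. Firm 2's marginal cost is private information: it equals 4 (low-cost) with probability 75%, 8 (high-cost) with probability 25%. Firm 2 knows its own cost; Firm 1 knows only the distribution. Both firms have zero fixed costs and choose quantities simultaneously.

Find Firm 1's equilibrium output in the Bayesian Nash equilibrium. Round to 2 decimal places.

44.67

Each type of Firm 2 best-responds to q₁; Firm 1 best-responds to the expected q₂ over Firm 2's types.
Firm 2 with cost c maximizes (68 − (1/2)(q₁+q₂) − c)·q₂, giving q₂(c) = (68 − c − (1/2)q₁).
E[c₂] = 0.75·4 + 0.25·8 = 5
Firm 1's FOC against E[q₂] yields q₁ = (68 − 2·3 + E[c₂])/(3/2) = (68 − 6 + 5)/(3/2) = 44.6667.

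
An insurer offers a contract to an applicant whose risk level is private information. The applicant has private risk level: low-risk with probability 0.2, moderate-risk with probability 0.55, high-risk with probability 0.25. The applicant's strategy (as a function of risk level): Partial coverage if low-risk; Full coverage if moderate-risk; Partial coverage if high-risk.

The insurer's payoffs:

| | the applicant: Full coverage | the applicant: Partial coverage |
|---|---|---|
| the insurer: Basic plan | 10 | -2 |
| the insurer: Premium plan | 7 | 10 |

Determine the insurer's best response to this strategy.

E[Basic plan] = 0.2·(-2) + 0.55·(10) + 0.25·(-2) = 4.6
E[Premium plan] = 0.2·(10) + 0.55·(7) + 0.25·(10) = 8.35
Best response: Premium plan (8.35 is the largest).

Premium plan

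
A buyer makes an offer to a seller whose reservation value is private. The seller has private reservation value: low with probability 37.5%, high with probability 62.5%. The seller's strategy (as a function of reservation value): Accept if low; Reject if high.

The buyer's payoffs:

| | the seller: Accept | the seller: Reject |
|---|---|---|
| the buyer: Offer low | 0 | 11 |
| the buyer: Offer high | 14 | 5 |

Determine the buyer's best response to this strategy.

Offer high

E[Offer low] = 0.375·(0) + 0.625·(11) = 6.875
E[Offer high] = 0.375·(14) + 0.625·(5) = 8.375
Best response: Offer high (8.375 is the largest).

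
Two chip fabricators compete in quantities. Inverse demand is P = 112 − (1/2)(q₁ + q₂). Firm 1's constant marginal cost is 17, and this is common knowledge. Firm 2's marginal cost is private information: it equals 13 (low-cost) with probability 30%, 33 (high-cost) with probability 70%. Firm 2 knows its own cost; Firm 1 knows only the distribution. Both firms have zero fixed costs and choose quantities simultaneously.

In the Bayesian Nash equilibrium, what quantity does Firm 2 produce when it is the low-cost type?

Type-c best response for Firm 2: q₂(c) = (112 − c) − q₁/2.
Firm 1 maximizes expected profit; its first-order condition is 112 − q₁ − (1/2)E[q₂] − 17 = 0.
Substituting E[q₂] and solving: E[c₂] = 27, so q₁ = (112 − 2·17 + 27)/(3/2) = 70.
q₂(low-cost) = (112 − 13 − (1/2)·70) = 64.

64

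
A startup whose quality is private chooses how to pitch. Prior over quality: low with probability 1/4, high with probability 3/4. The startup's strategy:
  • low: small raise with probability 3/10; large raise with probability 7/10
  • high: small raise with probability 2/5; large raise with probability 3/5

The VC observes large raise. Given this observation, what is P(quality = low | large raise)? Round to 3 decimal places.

0.280

P(large raise) = (1/4)·(7/10) + (3/4)·(3/5) = 5/8
P(low | large raise) = ((1/4)·(7/10)) / (5/8) = (7/40) / (5/8) = 7/25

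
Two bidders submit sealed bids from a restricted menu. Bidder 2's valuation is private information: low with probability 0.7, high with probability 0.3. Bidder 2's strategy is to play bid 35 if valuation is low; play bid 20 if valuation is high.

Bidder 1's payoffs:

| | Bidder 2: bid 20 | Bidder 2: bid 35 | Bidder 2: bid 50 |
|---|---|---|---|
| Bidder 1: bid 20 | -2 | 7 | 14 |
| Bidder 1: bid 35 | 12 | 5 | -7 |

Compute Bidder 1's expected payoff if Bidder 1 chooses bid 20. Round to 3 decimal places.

Take the expectation over Bidder 2's valuation, weighting each type's action by its prior probability.
E[bid 20] = 0.7·7 + 0.3·(-2) = 4.9 + (-0.6) = 4.3

4.300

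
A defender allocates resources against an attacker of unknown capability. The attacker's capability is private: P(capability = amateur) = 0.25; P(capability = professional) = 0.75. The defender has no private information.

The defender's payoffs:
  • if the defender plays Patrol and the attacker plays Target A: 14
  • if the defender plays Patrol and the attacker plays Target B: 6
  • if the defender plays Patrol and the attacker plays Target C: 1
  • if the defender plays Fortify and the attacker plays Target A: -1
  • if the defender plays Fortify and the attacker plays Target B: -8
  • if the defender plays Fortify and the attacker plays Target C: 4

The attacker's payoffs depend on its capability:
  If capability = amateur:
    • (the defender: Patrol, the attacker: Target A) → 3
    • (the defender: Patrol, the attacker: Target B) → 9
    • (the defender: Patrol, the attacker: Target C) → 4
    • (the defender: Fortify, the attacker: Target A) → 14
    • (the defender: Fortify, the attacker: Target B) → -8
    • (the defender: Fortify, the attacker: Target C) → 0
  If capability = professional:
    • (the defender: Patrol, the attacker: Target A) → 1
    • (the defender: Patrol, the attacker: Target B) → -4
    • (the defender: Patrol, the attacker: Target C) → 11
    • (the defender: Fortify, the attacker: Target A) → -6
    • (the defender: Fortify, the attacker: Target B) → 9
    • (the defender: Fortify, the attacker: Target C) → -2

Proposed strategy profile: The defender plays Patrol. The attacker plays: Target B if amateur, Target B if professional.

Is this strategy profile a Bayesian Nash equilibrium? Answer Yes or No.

The defender plays Patrol: E[Patrol] = 0.25·(6) + 0.75·(6) = 6; E[Fortify] = -8. Best-responding. ✓
The attacker (capability amateur), facing Patrol: Target A gives 3, Target B gives 9, Target C gives 4. Proposed Target B is best. ✓
The attacker (capability professional), facing Patrol: Target A gives 1, Target B gives -4, Target C gives 11. Proposed Target B is not best — profitable deviation exists. ✗

No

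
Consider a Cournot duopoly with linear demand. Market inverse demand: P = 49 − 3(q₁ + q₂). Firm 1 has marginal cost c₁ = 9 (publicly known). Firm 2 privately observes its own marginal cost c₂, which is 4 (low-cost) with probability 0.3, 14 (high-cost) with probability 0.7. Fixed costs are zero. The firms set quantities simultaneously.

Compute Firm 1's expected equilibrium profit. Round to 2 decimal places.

65.33

Type-c best response for Firm 2: q₂(c) = (49 − c)/6 − q₁/2.
Firm 1 maximizes expected profit; its first-order condition is 49 − 6q₁ − 3E[q₂] − 9 = 0.
Substituting E[q₂] and solving: E[c₂] = 11, so q₁ = (49 − 2·9 + 11)/9 = 4.66667.
E[P] = 49 − 3·(q₁ + E[q₂]) = 23; Firm 1's expected profit = (E[P] − 9)·q₁ = (23 − 9)·4.66667 = 65.3333.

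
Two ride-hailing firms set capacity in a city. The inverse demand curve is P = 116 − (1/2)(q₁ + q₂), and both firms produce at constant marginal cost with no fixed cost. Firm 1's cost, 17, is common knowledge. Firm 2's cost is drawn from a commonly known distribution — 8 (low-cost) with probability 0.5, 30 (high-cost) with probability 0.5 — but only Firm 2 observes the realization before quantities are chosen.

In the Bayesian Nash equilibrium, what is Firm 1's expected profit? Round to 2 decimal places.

Type-c best response for Firm 2: q₂(c) = (116 − c) − q₁/2.
Firm 1 maximizes expected profit; its first-order condition is 116 − q₁ − (1/2)E[q₂] − 17 = 0.
Substituting E[q₂] and solving: E[c₂] = 19, so q₁ = (116 − 2·17 + 19)/(3/2) = 67.3333.
E[P] = 116 − (1/2)·(q₁ + E[q₂]) = 50.6667; Firm 1's expected profit = (E[P] − 17)·q₁ = (50.6667 − 17)·67.3333 = 2266.89.

2266.89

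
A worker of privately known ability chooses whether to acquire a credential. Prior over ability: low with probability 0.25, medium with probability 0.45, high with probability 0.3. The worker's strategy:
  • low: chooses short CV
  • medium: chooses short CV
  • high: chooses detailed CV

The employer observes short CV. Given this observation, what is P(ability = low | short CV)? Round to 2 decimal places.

0.36

Apply Bayes' rule using the sender's strategy as the likelihood.
P(short CV) = 0.25·1 + 0.45·1 + 0.3·0 = 0.7
P(low | short CV) = (0.25·1) / 0.7 = 0.25 / 0.7 = 0.357143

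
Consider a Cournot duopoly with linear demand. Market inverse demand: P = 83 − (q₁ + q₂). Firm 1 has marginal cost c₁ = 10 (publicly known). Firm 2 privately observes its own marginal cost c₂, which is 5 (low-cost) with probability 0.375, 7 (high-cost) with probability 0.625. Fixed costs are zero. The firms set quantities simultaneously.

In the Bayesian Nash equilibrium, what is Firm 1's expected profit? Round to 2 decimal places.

Firm 2 with cost c maximizes (83 − (q₁+q₂) − c)·q₂, giving q₂(c) = (83 − c − q₁)/2.
E[c₂] = 0.375·5 + 0.625·7 = 6.25
Firm 1's FOC against E[q₂] yields q₁ = (83 − 2·10 + E[c₂])/3 = (83 − 20 + 6.25)/3 = 23.0833.
E[P] = 83 − (q₁ + E[q₂]) = 33.0833; Firm 1's expected profit = (E[P] − 10)·q₁ = (33.0833 − 10)·23.0833 = 532.84.

532.84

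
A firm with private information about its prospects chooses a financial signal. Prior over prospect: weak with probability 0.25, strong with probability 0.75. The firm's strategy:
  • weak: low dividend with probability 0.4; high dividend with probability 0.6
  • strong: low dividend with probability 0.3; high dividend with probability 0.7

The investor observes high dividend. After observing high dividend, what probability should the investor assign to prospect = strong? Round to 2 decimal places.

0.78

P(high dividend) = 0.25·0.6 + 0.75·0.7 = 0.675
P(strong | high dividend) = (0.75·0.7) / 0.675 = 0.525 / 0.675 = 0.777778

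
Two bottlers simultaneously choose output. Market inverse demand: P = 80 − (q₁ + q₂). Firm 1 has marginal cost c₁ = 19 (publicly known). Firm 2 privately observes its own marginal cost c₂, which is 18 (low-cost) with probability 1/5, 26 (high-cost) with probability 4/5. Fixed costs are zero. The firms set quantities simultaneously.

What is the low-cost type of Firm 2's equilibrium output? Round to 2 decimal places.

19.93

Firm 2 with cost c maximizes (80 − (q₁+q₂) − c)·q₂, giving q₂(c) = (80 − c − q₁)/2.
E[c₂] = 1/5·18 + 4/5·26 = 24.4
Firm 1's FOC against E[q₂] yields q₁ = (80 − 2·19 + E[c₂])/3 = (80 − 38 + 24.4)/3 = 22.1333.
q₂(low-cost) = (80 − 18 − 22.1333)/2 = 19.9333.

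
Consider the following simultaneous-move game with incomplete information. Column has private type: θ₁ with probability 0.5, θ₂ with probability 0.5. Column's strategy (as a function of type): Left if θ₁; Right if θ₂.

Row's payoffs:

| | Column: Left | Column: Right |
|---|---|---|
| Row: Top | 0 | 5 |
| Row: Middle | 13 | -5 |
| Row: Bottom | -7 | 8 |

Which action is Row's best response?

E[Top] = 0.5·(0) + 0.5·(5) = 2.5
E[Middle] = 0.5·(13) + 0.5·(-5) = 4
E[Bottom] = 0.5·(-7) + 0.5·(8) = 0.5
Best response: Middle (4 is the largest).

Middle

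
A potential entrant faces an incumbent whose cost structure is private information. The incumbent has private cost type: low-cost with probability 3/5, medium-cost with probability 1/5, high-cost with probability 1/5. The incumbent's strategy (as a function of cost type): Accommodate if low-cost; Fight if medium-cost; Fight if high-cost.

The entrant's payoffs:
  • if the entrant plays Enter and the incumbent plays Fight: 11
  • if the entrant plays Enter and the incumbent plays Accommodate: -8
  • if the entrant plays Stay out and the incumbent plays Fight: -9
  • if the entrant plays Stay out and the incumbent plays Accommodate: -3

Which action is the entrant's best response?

E[Enter] = 3/5·(-8) + 1/5·(11) + 1/5·(11) = -2/5
E[Stay out] = 3/5·(-3) + 1/5·(-9) + 1/5·(-9) = -27/5
Best response: Enter (-2/5 is the largest).

Enter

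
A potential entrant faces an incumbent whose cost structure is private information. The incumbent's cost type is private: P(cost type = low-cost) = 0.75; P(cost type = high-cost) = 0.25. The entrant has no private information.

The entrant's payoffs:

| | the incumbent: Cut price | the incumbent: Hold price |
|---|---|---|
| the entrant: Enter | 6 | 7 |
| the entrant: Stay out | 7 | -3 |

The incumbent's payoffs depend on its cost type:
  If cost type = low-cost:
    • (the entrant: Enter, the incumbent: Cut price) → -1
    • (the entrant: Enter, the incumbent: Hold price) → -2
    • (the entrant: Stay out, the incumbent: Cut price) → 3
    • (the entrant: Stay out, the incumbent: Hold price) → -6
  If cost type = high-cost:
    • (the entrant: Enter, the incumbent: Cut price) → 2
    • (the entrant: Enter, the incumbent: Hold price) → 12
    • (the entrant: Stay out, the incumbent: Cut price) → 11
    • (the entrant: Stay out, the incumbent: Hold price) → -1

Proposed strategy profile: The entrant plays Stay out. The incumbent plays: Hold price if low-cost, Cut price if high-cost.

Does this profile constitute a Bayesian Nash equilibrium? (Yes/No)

The entrant plays Stay out: E[Stay out] = 0.75·(-3) + 0.25·(7) = -0.5; E[Enter] = 6.75. Not best-responding. ✗
The incumbent (cost type low-cost), facing Stay out: Cut price gives 3, Hold price gives -6. Proposed Hold price is not best — profitable deviation exists. ✗
The incumbent (cost type high-cost), facing Stay out: Cut price gives 11, Hold price gives -1. Proposed Cut price is best. ✓

No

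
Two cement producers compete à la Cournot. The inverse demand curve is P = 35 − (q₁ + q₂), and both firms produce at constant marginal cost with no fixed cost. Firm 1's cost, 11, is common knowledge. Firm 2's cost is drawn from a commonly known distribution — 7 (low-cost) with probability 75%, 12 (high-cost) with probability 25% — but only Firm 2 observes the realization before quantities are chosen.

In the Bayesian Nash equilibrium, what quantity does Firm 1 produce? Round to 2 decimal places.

Firm 2 with cost c maximizes (35 − (q₁+q₂) − c)·q₂, giving q₂(c) = (35 − c − q₁)/2.
E[c₂] = 0.75·7 + 0.25·12 = 8.25
Firm 1's FOC against E[q₂] yields q₁ = (35 − 2·11 + E[c₂])/3 = (35 − 22 + 8.25)/3 = 7.08333.

7.08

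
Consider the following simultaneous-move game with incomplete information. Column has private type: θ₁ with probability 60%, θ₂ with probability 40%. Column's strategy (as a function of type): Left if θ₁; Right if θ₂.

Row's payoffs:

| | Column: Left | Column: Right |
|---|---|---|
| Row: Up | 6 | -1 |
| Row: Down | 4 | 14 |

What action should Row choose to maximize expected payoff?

Down

E[Up] = 0.6·(6) + 0.4·(-1) = 3.2
E[Down] = 0.6·(4) + 0.4·(14) = 8
Best response: Down (8 is the largest).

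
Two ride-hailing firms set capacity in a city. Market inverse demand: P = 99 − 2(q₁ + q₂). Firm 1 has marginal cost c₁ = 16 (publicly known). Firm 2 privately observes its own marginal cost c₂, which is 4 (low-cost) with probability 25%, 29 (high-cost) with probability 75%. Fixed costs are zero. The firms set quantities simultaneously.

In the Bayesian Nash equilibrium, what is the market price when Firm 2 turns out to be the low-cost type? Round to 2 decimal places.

36.54

Firm 2 with cost c maximizes (99 − 2(q₁+q₂) − c)·q₂, giving q₂(c) = (99 − c − 2q₁)/4.
E[c₂] = 0.25·4 + 0.75·29 = 22.75
Firm 1's FOC against E[q₂] yields q₁ = (99 − 2·16 + E[c₂])/6 = (99 − 32 + 22.75)/6 = 14.9583.
q₂(low-cost) = 16.2708, so P = 99 − 2·(14.9583 + 16.2708) = 36.5417.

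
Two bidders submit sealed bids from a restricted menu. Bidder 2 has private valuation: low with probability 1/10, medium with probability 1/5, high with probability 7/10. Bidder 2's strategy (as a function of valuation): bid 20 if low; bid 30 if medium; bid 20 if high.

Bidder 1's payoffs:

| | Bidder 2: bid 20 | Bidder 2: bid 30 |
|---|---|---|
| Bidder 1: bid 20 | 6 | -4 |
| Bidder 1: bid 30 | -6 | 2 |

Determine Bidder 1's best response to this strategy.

Compute Bidder 1's expected payoff for each action, taking the expectation over Bidder 2's type.
E[bid 20] = 1/10·(6) + 1/5·(-4) + 7/10·(6) = 4
E[bid 30] = 1/10·(-6) + 1/5·(2) + 7/10·(-6) = -22/5
Best response: bid 20 (4 is the largest).

bid 20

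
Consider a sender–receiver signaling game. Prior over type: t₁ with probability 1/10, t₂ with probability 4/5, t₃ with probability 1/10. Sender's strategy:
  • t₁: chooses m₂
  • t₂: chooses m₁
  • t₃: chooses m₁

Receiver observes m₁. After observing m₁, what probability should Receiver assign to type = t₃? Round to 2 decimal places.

0.11

P(m₁) = (1/10)·0 + (4/5)·1 + (1/10)·1 = 9/10
P(t₃ | m₁) = ((1/10)·1) / (9/10) = (1/10) / (9/10) = 1/9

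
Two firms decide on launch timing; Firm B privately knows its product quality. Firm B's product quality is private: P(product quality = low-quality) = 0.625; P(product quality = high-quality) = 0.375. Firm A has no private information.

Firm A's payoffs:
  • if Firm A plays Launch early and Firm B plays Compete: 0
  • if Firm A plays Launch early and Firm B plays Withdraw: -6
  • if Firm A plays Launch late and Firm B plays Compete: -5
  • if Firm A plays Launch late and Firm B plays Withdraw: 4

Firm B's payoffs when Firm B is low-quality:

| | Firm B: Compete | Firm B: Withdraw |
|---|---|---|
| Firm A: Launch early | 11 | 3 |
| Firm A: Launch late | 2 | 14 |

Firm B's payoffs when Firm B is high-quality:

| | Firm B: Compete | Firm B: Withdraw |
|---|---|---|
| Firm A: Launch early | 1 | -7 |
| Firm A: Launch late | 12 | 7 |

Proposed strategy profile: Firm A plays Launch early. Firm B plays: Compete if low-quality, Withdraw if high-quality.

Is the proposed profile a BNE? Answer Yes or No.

No

Firm A plays Launch early: E[Launch early] = 0.625·(0) + 0.375·(-6) = -2.25; E[Launch late] = -1.625. Not best-responding. ✗
Firm B (product quality low-quality), facing Launch early: Compete gives 11, Withdraw gives 3. Proposed Compete is best. ✓
Firm B (product quality high-quality), facing Launch early: Compete gives 1, Withdraw gives -7. Proposed Withdraw is not best — profitable deviation exists. ✗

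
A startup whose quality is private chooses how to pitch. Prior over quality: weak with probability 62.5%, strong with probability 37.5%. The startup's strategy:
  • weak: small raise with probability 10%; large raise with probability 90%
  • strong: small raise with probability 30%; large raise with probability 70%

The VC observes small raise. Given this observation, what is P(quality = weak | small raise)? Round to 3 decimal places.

0.357

Apply Bayes' rule using the sender's strategy as the likelihood.
P(small raise) = 0.625·0.1 + 0.375·0.3 = 0.175
P(weak | small raise) = (0.625·0.1) / 0.175 = 0.0625 / 0.175 = 0.357143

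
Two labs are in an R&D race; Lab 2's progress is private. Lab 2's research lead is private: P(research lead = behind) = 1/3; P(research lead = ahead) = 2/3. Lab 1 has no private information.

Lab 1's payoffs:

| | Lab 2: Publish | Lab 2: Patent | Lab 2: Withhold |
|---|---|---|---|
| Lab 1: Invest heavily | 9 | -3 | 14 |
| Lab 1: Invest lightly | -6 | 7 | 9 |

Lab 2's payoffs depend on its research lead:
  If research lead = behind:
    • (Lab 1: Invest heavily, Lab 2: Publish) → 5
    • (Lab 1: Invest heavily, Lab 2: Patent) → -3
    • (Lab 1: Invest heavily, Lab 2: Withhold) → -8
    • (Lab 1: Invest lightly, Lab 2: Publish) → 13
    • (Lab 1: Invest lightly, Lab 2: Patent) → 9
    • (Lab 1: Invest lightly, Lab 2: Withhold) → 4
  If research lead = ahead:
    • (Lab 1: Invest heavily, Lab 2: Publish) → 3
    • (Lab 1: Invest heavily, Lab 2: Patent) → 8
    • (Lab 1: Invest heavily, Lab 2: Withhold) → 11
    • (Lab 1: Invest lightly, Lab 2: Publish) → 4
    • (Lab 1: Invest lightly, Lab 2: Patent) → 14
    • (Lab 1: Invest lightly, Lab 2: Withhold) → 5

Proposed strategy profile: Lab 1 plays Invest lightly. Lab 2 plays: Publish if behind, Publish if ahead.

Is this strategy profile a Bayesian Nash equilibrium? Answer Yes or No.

No

A profile is a BNE iff every type of every player is best-responding given beliefs about the other side.
Lab 1 plays Invest lightly: E[Invest lightly] = 1/3·(-6) + 2/3·(-6) = -6; E[Invest heavily] = 9. Not best-responding. ✗
Lab 2 (research lead behind), facing Invest lightly: Publish gives 13, Patent gives 9, Withhold gives 4. Proposed Publish is best. ✓
Lab 2 (research lead ahead), facing Invest lightly: Publish gives 4, Patent gives 14, Withhold gives 5. Proposed Publish is not best — profitable deviation exists. ✗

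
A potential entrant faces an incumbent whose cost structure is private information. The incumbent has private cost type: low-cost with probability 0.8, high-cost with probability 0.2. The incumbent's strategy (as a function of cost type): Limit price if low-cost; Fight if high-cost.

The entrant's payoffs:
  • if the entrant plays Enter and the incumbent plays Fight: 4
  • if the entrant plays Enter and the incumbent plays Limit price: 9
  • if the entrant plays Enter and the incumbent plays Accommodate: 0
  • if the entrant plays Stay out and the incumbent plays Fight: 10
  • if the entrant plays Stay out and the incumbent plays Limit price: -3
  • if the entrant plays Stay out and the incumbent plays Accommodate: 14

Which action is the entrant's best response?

Compute the entrant's expected payoff for each action, taking the expectation over the incumbent's type.
E[Enter] = 0.8·(9) + 0.2·(4) = 8
E[Stay out] = 0.8·(-3) + 0.2·(10) = -0.4
Best response: Enter (8 is the largest).

Enter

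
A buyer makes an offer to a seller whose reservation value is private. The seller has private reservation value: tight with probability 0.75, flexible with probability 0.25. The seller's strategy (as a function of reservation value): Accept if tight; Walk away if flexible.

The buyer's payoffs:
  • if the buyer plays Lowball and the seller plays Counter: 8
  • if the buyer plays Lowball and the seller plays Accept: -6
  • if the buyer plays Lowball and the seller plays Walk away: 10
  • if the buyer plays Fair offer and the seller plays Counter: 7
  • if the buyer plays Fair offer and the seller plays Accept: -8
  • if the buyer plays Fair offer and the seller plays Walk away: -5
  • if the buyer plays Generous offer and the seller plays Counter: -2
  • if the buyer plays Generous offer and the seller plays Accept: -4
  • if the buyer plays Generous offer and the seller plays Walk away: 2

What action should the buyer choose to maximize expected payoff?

E[Lowball] = 0.75·(-6) + 0.25·(10) = -2
E[Fair offer] = 0.75·(-8) + 0.25·(-5) = -7.25
E[Generous offer] = 0.75·(-4) + 0.25·(2) = -2.5
Best response: Lowball (-2 is the largest).

Lowball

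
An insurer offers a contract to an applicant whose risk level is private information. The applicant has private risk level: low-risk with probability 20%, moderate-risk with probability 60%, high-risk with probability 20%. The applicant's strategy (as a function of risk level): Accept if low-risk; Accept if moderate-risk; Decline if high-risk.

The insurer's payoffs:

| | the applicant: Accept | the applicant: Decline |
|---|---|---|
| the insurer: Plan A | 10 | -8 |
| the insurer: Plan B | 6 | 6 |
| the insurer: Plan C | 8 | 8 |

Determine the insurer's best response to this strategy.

E[Plan A] = 0.2·(10) + 0.6·(10) + 0.2·(-8) = 6.4
E[Plan B] = 0.2·(6) + 0.6·(6) + 0.2·(6) = 6
E[Plan C] = 0.2·(8) + 0.6·(8) + 0.2·(8) = 8
Best response: Plan C (8 is the largest).

Plan C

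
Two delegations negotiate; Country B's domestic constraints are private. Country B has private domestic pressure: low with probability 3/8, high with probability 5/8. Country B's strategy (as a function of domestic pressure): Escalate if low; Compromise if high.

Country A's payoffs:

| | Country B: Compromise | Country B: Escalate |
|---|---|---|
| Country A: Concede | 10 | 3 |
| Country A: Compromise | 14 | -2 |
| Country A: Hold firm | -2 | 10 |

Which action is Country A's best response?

E[Concede] = 3/8·(3) + 5/8·(10) = 59/8
E[Compromise] = 3/8·(-2) + 5/8·(14) = 8
E[Hold firm] = 3/8·(10) + 5/8·(-2) = 5/2
Best response: Compromise (8 is the largest).

Compromise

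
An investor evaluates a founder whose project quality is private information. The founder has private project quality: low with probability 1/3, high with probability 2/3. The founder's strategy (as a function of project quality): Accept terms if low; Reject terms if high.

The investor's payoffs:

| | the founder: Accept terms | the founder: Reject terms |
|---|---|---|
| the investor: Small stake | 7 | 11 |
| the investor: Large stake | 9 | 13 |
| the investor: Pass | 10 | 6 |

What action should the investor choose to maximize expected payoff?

Large stake

Compute the investor's expected payoff for each action, taking the expectation over the founder's type.
E[Small stake] = 1/3·(7) + 2/3·(11) = 29/3
E[Large stake] = 1/3·(9) + 2/3·(13) = 35/3
E[Pass] = 1/3·(10) + 2/3·(6) = 22/3
Best response: Large stake (35/3 is the largest).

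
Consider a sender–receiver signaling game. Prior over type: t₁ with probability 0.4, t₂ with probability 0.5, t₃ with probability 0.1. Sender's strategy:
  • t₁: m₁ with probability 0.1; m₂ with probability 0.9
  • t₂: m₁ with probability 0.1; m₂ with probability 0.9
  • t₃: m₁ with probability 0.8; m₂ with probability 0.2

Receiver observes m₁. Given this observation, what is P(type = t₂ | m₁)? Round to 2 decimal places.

0.29

Apply Bayes' rule using the sender's strategy as the likelihood.
P(m₁) = 0.4·0.1 + 0.5·0.1 + 0.1·0.8 = 0.17
P(t₂ | m₁) = (0.5·0.1) / 0.17 = 0.05 / 0.17 = 0.294118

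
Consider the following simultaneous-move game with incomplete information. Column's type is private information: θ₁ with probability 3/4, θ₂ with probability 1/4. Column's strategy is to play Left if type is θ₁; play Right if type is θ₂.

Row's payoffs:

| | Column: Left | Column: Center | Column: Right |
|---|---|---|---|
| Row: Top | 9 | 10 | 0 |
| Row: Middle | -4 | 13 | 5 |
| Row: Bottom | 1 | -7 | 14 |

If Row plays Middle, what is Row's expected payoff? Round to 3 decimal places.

-1.750

Take the expectation over Column's type, weighting each type's action by its prior probability.
E[Middle] = 3/4·(-4) + 1/4·5 = (-3) + 5/4 = -7/4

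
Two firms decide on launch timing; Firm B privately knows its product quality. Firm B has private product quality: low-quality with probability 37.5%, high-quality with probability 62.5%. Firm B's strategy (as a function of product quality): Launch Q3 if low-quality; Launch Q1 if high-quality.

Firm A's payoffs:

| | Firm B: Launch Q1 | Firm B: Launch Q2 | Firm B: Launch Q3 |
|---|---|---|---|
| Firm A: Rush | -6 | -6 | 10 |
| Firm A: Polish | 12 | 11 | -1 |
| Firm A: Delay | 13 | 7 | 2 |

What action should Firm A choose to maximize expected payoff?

Compute Firm A's expected payoff for each action, taking the expectation over Firm B's type.
E[Rush] = 0.375·(10) + 0.625·(-6) = 0
E[Polish] = 0.375·(-1) + 0.625·(12) = 7.125
E[Delay] = 0.375·(2) + 0.625·(13) = 8.875
Best response: Delay (8.875 is the largest).

Delay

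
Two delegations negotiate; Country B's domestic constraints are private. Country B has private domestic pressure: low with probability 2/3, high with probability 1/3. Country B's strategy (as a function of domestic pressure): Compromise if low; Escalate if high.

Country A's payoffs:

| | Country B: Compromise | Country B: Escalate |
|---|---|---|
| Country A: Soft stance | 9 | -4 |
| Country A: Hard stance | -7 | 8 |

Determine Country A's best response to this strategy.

Soft stance

Compute Country A's expected payoff for each action, taking the expectation over Country B's type.
E[Soft stance] = 2/3·(9) + 1/3·(-4) = 14/3
E[Hard stance] = 2/3·(-7) + 1/3·(8) = -2
Best response: Soft stance (14/3 is the largest).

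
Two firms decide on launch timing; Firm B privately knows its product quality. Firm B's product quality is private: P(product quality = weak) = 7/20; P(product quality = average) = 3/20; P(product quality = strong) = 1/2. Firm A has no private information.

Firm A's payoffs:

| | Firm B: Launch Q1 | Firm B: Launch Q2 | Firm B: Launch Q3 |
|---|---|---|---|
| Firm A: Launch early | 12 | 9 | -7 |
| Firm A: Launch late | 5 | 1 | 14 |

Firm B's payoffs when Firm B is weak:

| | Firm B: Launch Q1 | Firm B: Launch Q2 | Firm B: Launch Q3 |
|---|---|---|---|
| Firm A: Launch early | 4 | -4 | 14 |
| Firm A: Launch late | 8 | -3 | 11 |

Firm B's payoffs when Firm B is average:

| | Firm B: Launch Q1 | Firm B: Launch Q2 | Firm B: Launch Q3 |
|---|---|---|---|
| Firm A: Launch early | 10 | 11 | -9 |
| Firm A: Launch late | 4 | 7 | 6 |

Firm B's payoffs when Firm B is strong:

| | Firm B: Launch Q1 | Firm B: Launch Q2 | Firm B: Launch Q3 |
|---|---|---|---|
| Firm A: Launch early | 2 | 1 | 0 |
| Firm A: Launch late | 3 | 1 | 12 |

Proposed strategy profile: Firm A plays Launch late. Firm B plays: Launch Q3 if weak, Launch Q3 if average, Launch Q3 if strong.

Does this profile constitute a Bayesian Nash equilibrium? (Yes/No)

Firm A plays Launch late: E[Launch late] = 7/20·(14) + 3/20·(14) + 1/2·(14) = 14; E[Launch early] = -7. Best-responding. ✓
Firm B (product quality weak), facing Launch late: Launch Q1 gives 8, Launch Q2 gives -3, Launch Q3 gives 11. Proposed Launch Q3 is best. ✓
Firm B (product quality average), facing Launch late: Launch Q1 gives 4, Launch Q2 gives 7, Launch Q3 gives 6. Proposed Launch Q3 is not best — profitable deviation exists. ✗
Firm B (product quality strong), facing Launch late: Launch Q1 gives 3, Launch Q2 gives 1, Launch Q3 gives 12. Proposed Launch Q3 is best. ✓

No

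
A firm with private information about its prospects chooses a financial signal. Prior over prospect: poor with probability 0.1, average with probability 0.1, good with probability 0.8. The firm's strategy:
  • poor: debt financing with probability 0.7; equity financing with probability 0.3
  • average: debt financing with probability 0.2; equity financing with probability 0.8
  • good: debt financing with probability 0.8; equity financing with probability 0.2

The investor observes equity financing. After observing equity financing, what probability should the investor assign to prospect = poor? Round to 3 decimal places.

Apply Bayes' rule using the sender's strategy as the likelihood.
P(equity financing) = 0.1·0.3 + 0.1·0.8 + 0.8·0.2 = 0.27
P(poor | equity financing) = (0.1·0.3) / 0.27 = 0.03 / 0.27 = 0.111111

0.111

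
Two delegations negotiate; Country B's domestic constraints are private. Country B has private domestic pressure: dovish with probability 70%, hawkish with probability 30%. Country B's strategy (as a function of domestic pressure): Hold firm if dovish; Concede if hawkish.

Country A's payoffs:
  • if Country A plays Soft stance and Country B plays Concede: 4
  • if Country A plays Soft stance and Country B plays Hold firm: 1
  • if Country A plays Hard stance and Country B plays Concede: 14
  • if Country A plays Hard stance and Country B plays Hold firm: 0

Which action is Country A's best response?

Compute Country A's expected payoff for each action, taking the expectation over Country B's type.
E[Soft stance] = 0.7·(1) + 0.3·(4) = 1.9
E[Hard stance] = 0.7·(0) + 0.3·(14) = 4.2
Best response: Hard stance (4.2 is the largest).

Hard stance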